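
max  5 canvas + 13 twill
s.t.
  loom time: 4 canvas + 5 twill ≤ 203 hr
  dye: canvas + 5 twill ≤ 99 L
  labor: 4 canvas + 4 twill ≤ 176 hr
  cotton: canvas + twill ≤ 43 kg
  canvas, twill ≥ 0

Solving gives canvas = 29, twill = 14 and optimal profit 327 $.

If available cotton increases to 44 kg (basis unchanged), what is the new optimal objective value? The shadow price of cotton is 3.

Δb = 1, so new z* = 327 + (3)·(1) = 327 + 3 = 330.

330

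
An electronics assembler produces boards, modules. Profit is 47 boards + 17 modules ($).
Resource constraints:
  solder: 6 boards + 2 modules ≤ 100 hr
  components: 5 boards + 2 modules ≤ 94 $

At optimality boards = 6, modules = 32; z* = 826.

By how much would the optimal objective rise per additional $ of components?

Both solder and components are binding at x*.
The binding rows give the dual system: 6·y_solder + 5·y_components = 47 and 2·y_solder + 2·y_components = 17.
→ y_solder = 4.5 and y_components = 4.
Shadow price of components = 4.

4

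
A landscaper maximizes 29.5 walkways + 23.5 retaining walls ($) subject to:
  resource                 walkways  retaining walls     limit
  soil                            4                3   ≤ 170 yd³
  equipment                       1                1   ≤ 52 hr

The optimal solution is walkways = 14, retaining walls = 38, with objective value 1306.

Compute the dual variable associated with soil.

At the optimum: soil uses 170 of 170 (binding); equipment uses 52 of 52 (binding).
From A_Bᵀ y = c: 4·y_soil + 1·y_equipment = 29.5; 3·y_soil + 1·y_equipment = 23.5.
Solving: y_soil = 6, y_equipment = 5.5.
Shadow price of soil = 6.

6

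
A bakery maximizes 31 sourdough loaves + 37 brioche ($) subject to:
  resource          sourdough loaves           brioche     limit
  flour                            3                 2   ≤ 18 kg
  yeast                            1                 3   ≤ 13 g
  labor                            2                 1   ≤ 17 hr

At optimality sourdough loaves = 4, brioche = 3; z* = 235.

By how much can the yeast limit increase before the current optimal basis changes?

14

Binding constraints: flour, yeast. The basis is B = [[3,2],[1,3]] with det 7.
Per unit increase in yeast, x* moves by d = (-0.2857, 0.4286).
The basis stays optimal until sourdough loaves reaches 0; allowable increase = 14 g.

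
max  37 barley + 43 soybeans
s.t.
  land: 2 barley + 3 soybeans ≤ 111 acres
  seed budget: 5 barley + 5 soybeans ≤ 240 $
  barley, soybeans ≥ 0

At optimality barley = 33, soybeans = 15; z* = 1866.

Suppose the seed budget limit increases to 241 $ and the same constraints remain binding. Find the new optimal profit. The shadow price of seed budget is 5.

Δb = 1, so new z* = 1866 + (5)·(1) = 1866 + 5 = 1871.

1871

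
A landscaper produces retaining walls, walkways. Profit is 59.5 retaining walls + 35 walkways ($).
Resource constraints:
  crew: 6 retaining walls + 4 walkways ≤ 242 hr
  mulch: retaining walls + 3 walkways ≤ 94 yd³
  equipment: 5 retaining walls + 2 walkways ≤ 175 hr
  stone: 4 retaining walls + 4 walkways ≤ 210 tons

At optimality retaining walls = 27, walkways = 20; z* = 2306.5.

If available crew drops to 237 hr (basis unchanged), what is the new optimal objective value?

2271.5

At the optimum: crew uses 242 of 242 (binding); mulch uses 87 of 94 (slack = 7); equipment uses 175 of 175 (binding); stone uses 188 of 210 (slack = 22).
By complementary slackness, y = 0 for the non-binding constraints.
From A_Bᵀ y = c: 6·y_crew + 5·y_equipment = 59.5; 4·y_crew + 2·y_equipment = 35.
Solving: y_crew = 7, y_equipment = 3.5.
Δz = y_crew·Δb = 7 × (-5) = -35, so new z* = 2306.5 − 35 = 2271.5.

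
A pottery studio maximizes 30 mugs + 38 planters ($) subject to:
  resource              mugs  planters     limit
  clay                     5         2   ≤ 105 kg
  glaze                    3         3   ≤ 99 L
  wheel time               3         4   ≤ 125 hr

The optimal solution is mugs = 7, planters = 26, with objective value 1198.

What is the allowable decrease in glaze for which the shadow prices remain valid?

Binding constraints: glaze, wheel time. The basis is B = [[3,3],[3,4]] with det 3.
Per unit decrease in glaze, x* moves by d = (-1.3333, 1).
The basis stays optimal until mugs reaches 0; allowable decrease = 5.25 L.

5.25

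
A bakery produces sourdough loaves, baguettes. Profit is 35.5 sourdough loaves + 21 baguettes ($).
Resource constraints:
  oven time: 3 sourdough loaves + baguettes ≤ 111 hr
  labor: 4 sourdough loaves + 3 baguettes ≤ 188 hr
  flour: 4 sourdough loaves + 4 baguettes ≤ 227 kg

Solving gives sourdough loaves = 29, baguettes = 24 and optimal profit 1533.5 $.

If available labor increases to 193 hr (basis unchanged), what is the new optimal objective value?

1561

Binding: oven time and labor. Non-binding: flour (15 unused).
By complementary slackness, y = 0 for the non-binding constraint.
Dual feasibility on the basic columns requires 3·y_oven time + 4·y_labor = 35.5, 1·y_oven time + 3·y_labor = 21.
→ y_oven time = 4.5 and y_labor = 5.5.
Δz = y_labor·Δb = 5.5 × (5) = 27.5, so new z* = 1533.5 + 27.5 = 1561.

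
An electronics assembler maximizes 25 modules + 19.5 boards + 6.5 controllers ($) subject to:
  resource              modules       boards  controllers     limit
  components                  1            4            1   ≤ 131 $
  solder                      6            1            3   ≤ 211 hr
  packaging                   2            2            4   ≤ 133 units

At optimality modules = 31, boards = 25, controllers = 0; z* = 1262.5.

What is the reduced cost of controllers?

-8

At the optimum: components uses 131 of 131 (binding); solder uses 211 of 211 (binding); packaging uses 112 of 133 (slack = 21).
Since packaging is not tight, its dual is 0.
From A_Bᵀ y = c: 1·y_components + 6·y_solder = 25; 4·y_components + 1·y_solder = 19.5.
Solving: y_components = 4, y_solder = 3.5.
Reduced cost of controllers: c₃ − yᵀa₃ = 6.5 − (4·1 + 3.5·3) = 6.5 − 14.5 = -8.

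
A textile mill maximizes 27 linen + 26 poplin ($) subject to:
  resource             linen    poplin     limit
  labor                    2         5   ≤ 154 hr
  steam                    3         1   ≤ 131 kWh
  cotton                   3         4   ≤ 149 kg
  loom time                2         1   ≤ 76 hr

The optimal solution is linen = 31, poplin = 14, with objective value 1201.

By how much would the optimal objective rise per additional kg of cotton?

Binding: cotton and loom time. Non-binding: labor (22 unused), steam (24 unused).
Since labor, steam are not tight, their duals are 0.
The binding rows give the dual system: 3·y_cotton + 2·y_loom time = 27 and 4·y_cotton + 1·y_loom time = 26.
Solving: y_cotton = 5, y_loom time = 6.
Shadow price of cotton = 5.

5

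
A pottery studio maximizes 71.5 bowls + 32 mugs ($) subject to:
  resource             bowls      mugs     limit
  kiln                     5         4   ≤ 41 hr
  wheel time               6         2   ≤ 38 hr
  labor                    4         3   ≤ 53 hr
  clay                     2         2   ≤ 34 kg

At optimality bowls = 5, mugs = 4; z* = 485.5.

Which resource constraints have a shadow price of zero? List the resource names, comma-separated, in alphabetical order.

kiln: 41/41 (binding)
wheel time: 38/38 (binding)
labor: 32/53 (slack 21)
clay: 18/34 (slack 16)
By complementary slackness, a constraint with positive slack has shadow price 0 → clay, labor.

clay, labor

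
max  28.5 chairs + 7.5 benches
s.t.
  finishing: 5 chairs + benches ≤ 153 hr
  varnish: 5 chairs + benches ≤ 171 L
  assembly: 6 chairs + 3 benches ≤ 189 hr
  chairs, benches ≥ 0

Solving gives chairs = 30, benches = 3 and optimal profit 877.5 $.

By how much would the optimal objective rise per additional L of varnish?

At the optimum: finishing uses 153 of 153 (binding); varnish uses 153 of 171 (slack = 18); assembly uses 189 of 189 (binding).
Since varnish is not tight, its dual is 0.
From A_Bᵀ y = c: 5·y_finishing + 6·y_assembly = 28.5; 1·y_finishing + 3·y_assembly = 7.5.
→ y_finishing = 4.5 and y_assembly = 1.
Shadow price of varnish = 0.

0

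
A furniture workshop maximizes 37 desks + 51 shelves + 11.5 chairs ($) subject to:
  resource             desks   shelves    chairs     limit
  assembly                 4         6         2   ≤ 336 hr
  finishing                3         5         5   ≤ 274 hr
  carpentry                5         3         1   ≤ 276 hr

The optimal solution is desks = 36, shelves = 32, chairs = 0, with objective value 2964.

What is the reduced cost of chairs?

-5.5

At the optimum: assembly uses 336 of 336 (binding); finishing uses 268 of 274 (slack = 6); carpentry uses 276 of 276 (binding).
Slack constraints have shadow price 0 (complementary slackness).
Dual feasibility on the basic columns requires 4·y_assembly + 5·y_carpentry = 37, 6·y_assembly + 3·y_carpentry = 51.
This yields shadow prices y_assembly = 8, y_carpentry = 1.
Reduced cost of chairs: c₃ − yᵀa₃ = 11.5 − (8·2 + 1·1) = 11.5 − 17 = -5.5.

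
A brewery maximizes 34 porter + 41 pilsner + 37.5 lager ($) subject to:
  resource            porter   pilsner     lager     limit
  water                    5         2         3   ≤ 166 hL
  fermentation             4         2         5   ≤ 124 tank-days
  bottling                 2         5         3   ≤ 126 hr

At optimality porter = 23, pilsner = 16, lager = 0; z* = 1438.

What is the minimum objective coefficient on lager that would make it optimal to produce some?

45.5

At the optimum: water uses 147 of 166 (slack = 19); fermentation uses 124 of 124 (binding); bottling uses 126 of 126 (binding).
By complementary slackness, y = 0 for the non-binding constraint.
Dual feasibility on the basic columns requires 4·y_fermentation + 2·y_bottling = 34, 2·y_fermentation + 5·y_bottling = 41.
Solving: y_fermentation = 5.5, y_bottling = 6.
lager enters the basis when its profit ≥ yᵀa₃ = 5.5·5 + 6·3 = 45.5.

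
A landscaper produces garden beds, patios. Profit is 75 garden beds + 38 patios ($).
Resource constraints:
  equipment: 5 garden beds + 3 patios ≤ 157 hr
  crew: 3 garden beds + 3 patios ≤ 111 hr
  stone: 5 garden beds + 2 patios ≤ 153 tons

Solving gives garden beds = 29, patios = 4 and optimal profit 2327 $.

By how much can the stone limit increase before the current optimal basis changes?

4

Binding constraints: equipment, stone. The basis is B = [[5,3],[5,2]] with det -5.
Per unit increase in stone, x* moves by d = (0.6, -1).
The basis stays optimal until patios reaches 0; allowable increase = 4 tons.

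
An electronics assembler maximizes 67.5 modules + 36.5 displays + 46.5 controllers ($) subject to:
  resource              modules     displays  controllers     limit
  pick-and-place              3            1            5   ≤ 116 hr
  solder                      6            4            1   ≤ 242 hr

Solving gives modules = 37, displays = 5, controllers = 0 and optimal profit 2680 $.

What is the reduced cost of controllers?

At the optimum: pick-and-place uses 116 of 116 (binding); solder uses 242 of 242 (binding).
The binding rows give the dual system: 3·y_pick-and-place + 6·y_solder = 67.5 and 1·y_pick-and-place + 4·y_solder = 36.5.
Solving: y_pick-and-place = 8.5, y_solder = 7.
Reduced cost of controllers: c₃ − yᵀa₃ = 46.5 − (8.5·5 + 7·1) = 46.5 − 49.5 = -3.

-3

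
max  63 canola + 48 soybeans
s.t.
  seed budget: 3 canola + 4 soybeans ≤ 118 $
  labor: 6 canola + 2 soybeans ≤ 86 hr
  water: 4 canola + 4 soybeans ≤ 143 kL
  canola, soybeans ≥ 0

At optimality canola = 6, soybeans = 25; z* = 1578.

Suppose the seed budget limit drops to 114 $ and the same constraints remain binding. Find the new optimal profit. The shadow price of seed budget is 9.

1542

Δb = -4, so new z* = 1578 + (9)·(-4) = 1578 − 36 = 1542.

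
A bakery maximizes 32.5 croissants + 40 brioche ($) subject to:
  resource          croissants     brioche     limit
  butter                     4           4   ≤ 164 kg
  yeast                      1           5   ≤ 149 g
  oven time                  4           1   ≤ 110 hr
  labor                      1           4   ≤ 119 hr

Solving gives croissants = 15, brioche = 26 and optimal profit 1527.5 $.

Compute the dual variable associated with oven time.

Binding: butter and labor. Non-binding: yeast (4 unused), oven time (24 unused).
Slack constraints have shadow price 0 (complementary slackness).
The binding rows give the dual system: 4·y_butter + 1·y_labor = 32.5 and 4·y_butter + 4·y_labor = 40.
→ y_butter = 7.5 and y_labor = 2.5.
Shadow price of oven time = 0.

0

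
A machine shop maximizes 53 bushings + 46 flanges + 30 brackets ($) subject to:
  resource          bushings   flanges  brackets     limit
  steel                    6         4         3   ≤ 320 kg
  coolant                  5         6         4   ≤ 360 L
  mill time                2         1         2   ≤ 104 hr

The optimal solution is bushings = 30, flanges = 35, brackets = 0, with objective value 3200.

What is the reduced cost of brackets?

-2.5

Binding: steel and coolant. Non-binding: mill time (9 unused).
Since mill time is not tight, its dual is 0.
Dual feasibility on the basic columns requires 6·y_steel + 5·y_coolant = 53, 4·y_steel + 6·y_coolant = 46.
→ y_steel = 5.5 and y_coolant = 4.
Reduced cost of brackets: c₃ − yᵀa₃ = 30 − (5.5·3 + 4·4) = 30 − 32.5 = -2.5.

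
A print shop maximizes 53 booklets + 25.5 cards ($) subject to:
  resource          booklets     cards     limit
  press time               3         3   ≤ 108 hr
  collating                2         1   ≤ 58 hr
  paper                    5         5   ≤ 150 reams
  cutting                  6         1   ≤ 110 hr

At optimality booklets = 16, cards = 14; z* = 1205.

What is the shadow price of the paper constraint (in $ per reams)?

4

At the optimum: press time uses 90 of 108 (slack = 18); collating uses 46 of 58 (slack = 12); paper uses 150 of 150 (binding); cutting uses 110 of 110 (binding).
By complementary slackness, y = 0 for the non-binding constraints.
Dual feasibility on the basic columns requires 5·y_paper + 6·y_cutting = 53, 5·y_paper + 1·y_cutting = 25.5.
This yields shadow prices y_paper = 4, y_cutting = 5.5.
Shadow price of paper = 4.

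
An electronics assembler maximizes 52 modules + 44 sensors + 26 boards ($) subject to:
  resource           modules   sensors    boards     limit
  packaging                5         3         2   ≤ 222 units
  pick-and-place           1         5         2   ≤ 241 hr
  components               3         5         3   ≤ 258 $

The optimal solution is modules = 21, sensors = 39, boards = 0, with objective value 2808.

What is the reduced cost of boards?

-2

At the optimum: packaging uses 222 of 222 (binding); pick-and-place uses 216 of 241 (slack = 25); components uses 258 of 258 (binding).
By complementary slackness, y = 0 for the non-binding constraint.
Dual feasibility on the basic columns requires 5·y_packaging + 3·y_components = 52, 3·y_packaging + 5·y_components = 44.
→ y_packaging = 8 and y_components = 4.
Reduced cost of boards: c₃ − yᵀa₃ = 26 − (8·2 + 4·3) = 26 − 28 = -2.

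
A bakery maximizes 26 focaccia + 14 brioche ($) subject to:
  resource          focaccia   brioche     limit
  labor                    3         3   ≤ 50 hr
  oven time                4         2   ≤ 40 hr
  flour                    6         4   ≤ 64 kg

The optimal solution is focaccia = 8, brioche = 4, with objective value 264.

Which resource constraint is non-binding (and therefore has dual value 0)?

labor

labor: 36/50 (slack 14)
oven time: 40/40 (binding)
flour: 64/64 (binding)
By complementary slackness, a constraint with positive slack has shadow price 0 → labor.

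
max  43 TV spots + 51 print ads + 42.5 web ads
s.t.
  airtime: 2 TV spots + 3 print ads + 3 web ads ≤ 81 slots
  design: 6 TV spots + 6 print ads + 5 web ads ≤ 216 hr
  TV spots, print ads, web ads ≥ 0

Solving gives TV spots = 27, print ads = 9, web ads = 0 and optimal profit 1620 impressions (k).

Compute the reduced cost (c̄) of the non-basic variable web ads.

-4

Both airtime and design are binding at x*.
Dual feasibility on the basic columns requires 2·y_airtime + 6·y_design = 43, 3·y_airtime + 6·y_design = 51.
→ y_airtime = 8 and y_design = 4.5.
Reduced cost of web ads: c₃ − yᵀa₃ = 42.5 − (8·3 + 4.5·5) = 42.5 − 46.5 = -4.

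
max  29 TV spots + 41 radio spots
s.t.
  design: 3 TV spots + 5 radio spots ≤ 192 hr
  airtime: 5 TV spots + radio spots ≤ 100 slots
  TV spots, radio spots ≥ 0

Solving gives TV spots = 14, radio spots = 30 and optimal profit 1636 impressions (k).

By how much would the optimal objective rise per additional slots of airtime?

1

Check each constraint at x*: design 192/192 (tight); airtime 100/100 (tight).
Dual feasibility on the basic columns requires 3·y_design + 5·y_airtime = 29, 5·y_design + 1·y_airtime = 41.
→ y_design = 8 and y_airtime = 1.
Shadow price of airtime = 1.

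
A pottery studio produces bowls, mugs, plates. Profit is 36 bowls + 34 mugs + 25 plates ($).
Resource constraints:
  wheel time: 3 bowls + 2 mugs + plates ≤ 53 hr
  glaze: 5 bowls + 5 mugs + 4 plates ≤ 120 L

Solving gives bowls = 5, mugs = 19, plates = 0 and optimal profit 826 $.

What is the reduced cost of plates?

At the optimum: wheel time uses 53 of 53 (binding); glaze uses 120 of 120 (binding).
Dual feasibility on the basic columns requires 3·y_wheel time + 5·y_glaze = 36, 2·y_wheel time + 5·y_glaze = 34.
→ y_wheel time = 2 and y_glaze = 6.
Reduced cost of plates: c₃ − yᵀa₃ = 25 − (2·1 + 6·4) = 25 − 26 = -1.

-1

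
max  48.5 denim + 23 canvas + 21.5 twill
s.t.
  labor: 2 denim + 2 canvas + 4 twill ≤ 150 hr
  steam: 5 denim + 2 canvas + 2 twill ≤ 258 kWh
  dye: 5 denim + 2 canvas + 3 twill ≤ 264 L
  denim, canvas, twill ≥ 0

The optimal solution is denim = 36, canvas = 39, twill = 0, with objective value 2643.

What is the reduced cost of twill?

-7.5

Check each constraint at x*: labor 150/150 (tight); steam 258/258 (tight); dye 258/264 (slack 6).
By complementary slackness, y = 0 for the non-binding constraint.
From A_Bᵀ y = c: 2·y_labor + 5·y_steam = 48.5; 2·y_labor + 2·y_steam = 23.
Solving: y_labor = 3, y_steam = 8.5.
Reduced cost of twill: c₃ − yᵀa₃ = 21.5 − (3·4 + 8.5·2) = 21.5 − 29 = -7.5.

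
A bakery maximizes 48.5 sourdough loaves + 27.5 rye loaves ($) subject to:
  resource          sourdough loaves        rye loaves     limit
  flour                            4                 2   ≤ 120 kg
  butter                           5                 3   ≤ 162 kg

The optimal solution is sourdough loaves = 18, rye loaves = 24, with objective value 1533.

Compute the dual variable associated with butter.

At the optimum: flour uses 120 of 120 (binding); butter uses 162 of 162 (binding).
From A_Bᵀ y = c: 4·y_flour + 5·y_butter = 48.5; 2·y_flour + 3·y_butter = 27.5.
This yields shadow prices y_flour = 4, y_butter = 6.5.
Shadow price of butter = 6.5.

6.5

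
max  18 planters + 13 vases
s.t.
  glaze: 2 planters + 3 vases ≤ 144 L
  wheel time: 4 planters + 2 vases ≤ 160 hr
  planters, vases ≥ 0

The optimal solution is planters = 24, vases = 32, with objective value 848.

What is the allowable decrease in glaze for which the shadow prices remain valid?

Binding constraints: glaze, wheel time. The basis is B = [[2,3],[4,2]] with det -8.
Per unit decrease in glaze, x* moves by d = (0.25, -0.5).
The basis stays optimal until vases reaches 0; allowable decrease = 64 L.

64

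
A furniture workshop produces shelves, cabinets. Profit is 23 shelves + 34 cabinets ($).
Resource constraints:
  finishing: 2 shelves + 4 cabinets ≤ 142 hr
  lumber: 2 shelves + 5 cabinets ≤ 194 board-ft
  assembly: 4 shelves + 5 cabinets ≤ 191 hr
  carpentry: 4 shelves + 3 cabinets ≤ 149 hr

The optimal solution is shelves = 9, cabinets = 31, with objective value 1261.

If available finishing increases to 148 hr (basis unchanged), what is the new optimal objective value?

1282

At the optimum: finishing uses 142 of 142 (binding); lumber uses 173 of 194 (slack = 21); assembly uses 191 of 191 (binding); carpentry uses 129 of 149 (slack = 20).
By complementary slackness, y = 0 for the non-binding constraints.
Dual feasibility on the basic columns requires 2·y_finishing + 4·y_assembly = 23, 4·y_finishing + 5·y_assembly = 34.
This yields shadow prices y_finishing = 3.5, y_assembly = 4.
Δz = y_finishing·Δb = 3.5 × (6) = 21, so new z* = 1261 + 21 = 1282.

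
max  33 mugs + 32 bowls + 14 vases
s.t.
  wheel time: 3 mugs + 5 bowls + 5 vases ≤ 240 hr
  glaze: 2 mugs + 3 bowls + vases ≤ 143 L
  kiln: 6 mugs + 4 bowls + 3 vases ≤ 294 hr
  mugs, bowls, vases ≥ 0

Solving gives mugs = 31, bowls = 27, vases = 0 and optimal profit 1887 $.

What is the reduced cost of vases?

At the optimum: wheel time uses 228 of 240 (slack = 12); glaze uses 143 of 143 (binding); kiln uses 294 of 294 (binding).
Since wheel time is not tight, its dual is 0.
Dual feasibility on the basic columns requires 2·y_glaze + 6·y_kiln = 33, 3·y_glaze + 4·y_kiln = 32.
Solving: y_glaze = 6, y_kiln = 3.5.
Reduced cost of vases: c₃ − yᵀa₃ = 14 − (6·1 + 3.5·3) = 14 − 16.5 = -2.5.

-2.5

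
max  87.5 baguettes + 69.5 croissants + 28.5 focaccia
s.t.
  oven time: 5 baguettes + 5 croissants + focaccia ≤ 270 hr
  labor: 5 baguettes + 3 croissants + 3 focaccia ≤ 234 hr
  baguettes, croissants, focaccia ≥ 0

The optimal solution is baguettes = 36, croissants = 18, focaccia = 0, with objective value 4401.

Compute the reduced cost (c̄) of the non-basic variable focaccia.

-7

Check each constraint at x*: oven time 270/270 (tight); labor 234/234 (tight).
From A_Bᵀ y = c: 5·y_oven time + 5·y_labor = 87.5; 5·y_oven time + 3·y_labor = 69.5.
This yields shadow prices y_oven time = 8.5, y_labor = 9.
Reduced cost of focaccia: c₃ − yᵀa₃ = 28.5 − (8.5·1 + 9·3) = 28.5 − 35.5 = -7.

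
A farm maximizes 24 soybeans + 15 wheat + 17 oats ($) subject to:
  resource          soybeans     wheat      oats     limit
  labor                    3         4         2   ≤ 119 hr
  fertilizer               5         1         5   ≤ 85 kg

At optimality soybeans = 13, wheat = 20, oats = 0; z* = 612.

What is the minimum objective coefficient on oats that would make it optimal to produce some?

21

Check each constraint at x*: labor 119/119 (tight); fertilizer 85/85 (tight).
From A_Bᵀ y = c: 3·y_labor + 5·y_fertilizer = 24; 4·y_labor + 1·y_fertilizer = 15.
This yields shadow prices y_labor = 3, y_fertilizer = 3.
oats enters the basis when its profit ≥ yᵀa₃ = 3·2 + 3·5 = 21.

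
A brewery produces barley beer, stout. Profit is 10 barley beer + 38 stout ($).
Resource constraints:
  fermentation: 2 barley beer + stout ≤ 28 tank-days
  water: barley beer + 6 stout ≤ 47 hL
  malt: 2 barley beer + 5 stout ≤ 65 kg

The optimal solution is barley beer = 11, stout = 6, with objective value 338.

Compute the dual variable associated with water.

Binding: fermentation and water. Non-binding: malt (13 unused).
Slack constraints have shadow price 0 (complementary slackness).
The binding rows give the dual system: 2·y_fermentation + 1·y_water = 10 and 1·y_fermentation + 6·y_water = 38.
Solving: y_fermentation = 2, y_water = 6.
Shadow price of water = 6.

6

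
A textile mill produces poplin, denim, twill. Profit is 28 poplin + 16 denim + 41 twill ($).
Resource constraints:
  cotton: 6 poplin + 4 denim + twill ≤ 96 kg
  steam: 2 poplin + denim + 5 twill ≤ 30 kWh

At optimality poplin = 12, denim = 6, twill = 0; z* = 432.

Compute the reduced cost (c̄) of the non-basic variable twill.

At the optimum: cotton uses 96 of 96 (binding); steam uses 30 of 30 (binding).
Dual feasibility on the basic columns requires 6·y_cotton + 2·y_steam = 28, 4·y_cotton + 1·y_steam = 16.
→ y_cotton = 2 and y_steam = 8.
Reduced cost of twill: c₃ − yᵀa₃ = 41 − (2·1 + 8·5) = 41 − 42 = -1.

-1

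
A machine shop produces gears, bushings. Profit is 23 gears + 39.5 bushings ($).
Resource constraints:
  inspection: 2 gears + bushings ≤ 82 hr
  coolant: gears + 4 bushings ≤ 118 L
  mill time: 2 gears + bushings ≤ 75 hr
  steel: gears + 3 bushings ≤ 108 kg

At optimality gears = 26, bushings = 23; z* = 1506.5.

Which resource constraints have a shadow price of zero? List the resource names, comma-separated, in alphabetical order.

inspection, steel

inspection: 75/82 (slack 7)
coolant: 118/118 (binding)
mill time: 75/75 (binding)
steel: 95/108 (slack 13)
By complementary slackness, a constraint with positive slack has shadow price 0 → inspection, steel.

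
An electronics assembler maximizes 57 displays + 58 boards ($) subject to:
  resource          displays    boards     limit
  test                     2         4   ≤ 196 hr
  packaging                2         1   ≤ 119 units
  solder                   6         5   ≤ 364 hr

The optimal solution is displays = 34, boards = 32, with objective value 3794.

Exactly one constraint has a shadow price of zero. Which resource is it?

test: 196/196 (binding)
packaging: 100/119 (slack 19)
solder: 364/364 (binding)
By complementary slackness, a constraint with positive slack has shadow price 0 → packaging.

packaging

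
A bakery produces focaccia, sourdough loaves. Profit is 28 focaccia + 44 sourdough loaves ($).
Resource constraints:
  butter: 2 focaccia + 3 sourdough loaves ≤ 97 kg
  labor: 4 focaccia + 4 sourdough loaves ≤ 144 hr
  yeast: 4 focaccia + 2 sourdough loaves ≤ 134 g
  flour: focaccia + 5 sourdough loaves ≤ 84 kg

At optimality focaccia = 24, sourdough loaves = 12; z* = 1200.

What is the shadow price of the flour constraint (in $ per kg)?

4

At the optimum: butter uses 84 of 97 (slack = 13); labor uses 144 of 144 (binding); yeast uses 120 of 134 (slack = 14); flour uses 84 of 84 (binding).
By complementary slackness, y = 0 for the non-binding constraints.
The binding rows give the dual system: 4·y_labor + 1·y_flour = 28 and 4·y_labor + 5·y_flour = 44.
Solving: y_labor = 6, y_flour = 4.
Shadow price of flour = 4.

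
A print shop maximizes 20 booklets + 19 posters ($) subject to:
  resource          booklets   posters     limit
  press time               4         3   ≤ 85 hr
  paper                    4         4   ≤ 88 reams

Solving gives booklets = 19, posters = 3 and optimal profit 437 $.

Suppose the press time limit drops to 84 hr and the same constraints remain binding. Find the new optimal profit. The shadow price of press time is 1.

436

Δb = -1, so new z* = 437 + (1)·(-1) = 437 − 1 = 436.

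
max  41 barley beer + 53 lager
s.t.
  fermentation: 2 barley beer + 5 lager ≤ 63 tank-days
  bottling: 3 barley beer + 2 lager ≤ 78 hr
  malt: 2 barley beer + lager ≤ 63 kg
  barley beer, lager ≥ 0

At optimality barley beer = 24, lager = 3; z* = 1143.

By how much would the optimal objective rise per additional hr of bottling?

Check each constraint at x*: fermentation 63/63 (tight); bottling 78/78 (tight); malt 51/63 (slack 12).
Slack constraints have shadow price 0 (complementary slackness).
The binding rows give the dual system: 2·y_fermentation + 3·y_bottling = 41 and 5·y_fermentation + 2·y_bottling = 53.
Solving: y_fermentation = 7, y_bottling = 9.
Shadow price of bottling = 9.

9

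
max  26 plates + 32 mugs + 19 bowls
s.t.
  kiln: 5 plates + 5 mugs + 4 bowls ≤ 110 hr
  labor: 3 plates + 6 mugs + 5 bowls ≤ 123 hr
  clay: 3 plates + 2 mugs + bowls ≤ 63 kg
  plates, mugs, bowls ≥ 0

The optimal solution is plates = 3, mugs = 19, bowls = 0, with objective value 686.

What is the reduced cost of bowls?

Binding: kiln and labor. Non-binding: clay (16 unused).
Since clay is not tight, its dual is 0.
From A_Bᵀ y = c: 5·y_kiln + 3·y_labor = 26; 5·y_kiln + 6·y_labor = 32.
→ y_kiln = 4 and y_labor = 2.
Reduced cost of bowls: c₃ − yᵀa₃ = 19 − (4·4 + 2·5) = 19 − 26 = -7.

-7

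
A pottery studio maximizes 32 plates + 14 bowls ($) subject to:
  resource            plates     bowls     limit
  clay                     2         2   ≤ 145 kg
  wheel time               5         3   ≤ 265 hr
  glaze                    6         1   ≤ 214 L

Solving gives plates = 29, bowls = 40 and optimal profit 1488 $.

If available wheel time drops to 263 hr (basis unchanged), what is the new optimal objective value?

Binding: wheel time and glaze. Non-binding: clay (7 unused).
Slack constraints have shadow price 0 (complementary slackness).
The binding rows give the dual system: 5·y_wheel time + 6·y_glaze = 32 and 3·y_wheel time + 1·y_glaze = 14.
Solving: y_wheel time = 4, y_glaze = 2.
Δz = y_wheel time·Δb = 4 × (-2) = -8, so new z* = 1488 − 8 = 1480.

1480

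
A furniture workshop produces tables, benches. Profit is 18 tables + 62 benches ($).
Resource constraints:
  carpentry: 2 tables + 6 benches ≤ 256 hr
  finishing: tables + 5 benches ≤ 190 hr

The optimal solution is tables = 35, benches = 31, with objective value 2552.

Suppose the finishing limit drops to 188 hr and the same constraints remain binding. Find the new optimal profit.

Both carpentry and finishing are binding at x*.
The binding rows give the dual system: 2·y_carpentry + 1·y_finishing = 18 and 6·y_carpentry + 5·y_finishing = 62.
→ y_carpentry = 7 and y_finishing = 4.
Δz = y_finishing·Δb = 4 × (-2) = -8, so new z* = 2552 − 8 = 2544.

2544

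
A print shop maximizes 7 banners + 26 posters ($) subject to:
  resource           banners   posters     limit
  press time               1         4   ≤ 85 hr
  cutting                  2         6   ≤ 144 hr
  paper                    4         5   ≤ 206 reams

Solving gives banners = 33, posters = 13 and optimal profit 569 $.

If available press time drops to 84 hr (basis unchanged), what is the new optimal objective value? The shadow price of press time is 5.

Δb = -1, so new z* = 569 + (5)·(-1) = 569 − 5 = 564.

564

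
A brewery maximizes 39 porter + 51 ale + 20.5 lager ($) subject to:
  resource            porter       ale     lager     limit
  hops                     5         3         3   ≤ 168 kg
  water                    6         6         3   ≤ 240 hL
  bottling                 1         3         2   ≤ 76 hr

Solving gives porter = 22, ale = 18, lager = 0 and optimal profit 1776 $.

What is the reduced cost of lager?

At the optimum: hops uses 164 of 168 (slack = 4); water uses 240 of 240 (binding); bottling uses 76 of 76 (binding).
By complementary slackness, y = 0 for the non-binding constraint.
Dual feasibility on the basic columns requires 6·y_water + 1·y_bottling = 39, 6·y_water + 3·y_bottling = 51.
Solving: y_water = 5.5, y_bottling = 6.
Reduced cost of lager: c₃ − yᵀa₃ = 20.5 − (5.5·3 + 6·2) = 20.5 − 28.5 = -8.

-8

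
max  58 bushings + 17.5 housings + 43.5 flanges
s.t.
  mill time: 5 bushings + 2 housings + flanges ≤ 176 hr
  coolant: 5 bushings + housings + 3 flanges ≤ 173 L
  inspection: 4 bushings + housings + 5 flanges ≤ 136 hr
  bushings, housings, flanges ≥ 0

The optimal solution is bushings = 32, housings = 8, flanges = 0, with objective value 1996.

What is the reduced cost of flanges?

-8

At the optimum: mill time uses 176 of 176 (binding); coolant uses 168 of 173 (slack = 5); inspection uses 136 of 136 (binding).
Slack constraints have shadow price 0 (complementary slackness).
Dual feasibility on the basic columns requires 5·y_mill time + 4·y_inspection = 58, 2·y_mill time + 1·y_inspection = 17.5.
This yields shadow prices y_mill time = 4, y_inspection = 9.5.
Reduced cost of flanges: c₃ − yᵀa₃ = 43.5 − (4·1 + 9.5·5) = 43.5 − 51.5 = -8.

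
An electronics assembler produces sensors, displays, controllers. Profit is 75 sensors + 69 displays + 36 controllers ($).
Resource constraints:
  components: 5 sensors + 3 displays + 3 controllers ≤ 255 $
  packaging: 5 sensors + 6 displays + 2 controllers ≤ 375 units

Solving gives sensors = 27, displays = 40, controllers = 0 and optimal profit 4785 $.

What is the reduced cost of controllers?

-1

Both components and packaging are binding at x*.
The binding rows give the dual system: 5·y_components + 5·y_packaging = 75 and 3·y_components + 6·y_packaging = 69.
This yields shadow prices y_components = 7, y_packaging = 8.
Reduced cost of controllers: c₃ − yᵀa₃ = 36 − (7·3 + 8·2) = 36 − 37 = -1.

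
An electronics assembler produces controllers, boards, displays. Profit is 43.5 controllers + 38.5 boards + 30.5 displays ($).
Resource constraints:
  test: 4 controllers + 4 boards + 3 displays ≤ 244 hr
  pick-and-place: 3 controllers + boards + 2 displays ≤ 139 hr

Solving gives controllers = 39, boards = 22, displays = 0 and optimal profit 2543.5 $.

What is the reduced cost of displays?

Both test and pick-and-place are binding at x*.
The binding rows give the dual system: 4·y_test + 3·y_pick-and-place = 43.5 and 4·y_test + 1·y_pick-and-place = 38.5.
→ y_test = 9 and y_pick-and-place = 2.5.
Reduced cost of displays: c₃ − yᵀa₃ = 30.5 − (9·3 + 2.5·2) = 30.5 − 32 = -1.5.

-1.5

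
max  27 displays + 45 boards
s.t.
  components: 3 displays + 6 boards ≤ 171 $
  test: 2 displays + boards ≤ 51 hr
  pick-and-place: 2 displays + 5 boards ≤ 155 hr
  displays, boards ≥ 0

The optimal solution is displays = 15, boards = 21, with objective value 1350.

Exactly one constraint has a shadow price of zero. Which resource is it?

pick-and-place

components: 171/171 (binding)
test: 51/51 (binding)
pick-and-place: 135/155 (slack 20)
By complementary slackness, a constraint with positive slack has shadow price 0 → pick-and-place.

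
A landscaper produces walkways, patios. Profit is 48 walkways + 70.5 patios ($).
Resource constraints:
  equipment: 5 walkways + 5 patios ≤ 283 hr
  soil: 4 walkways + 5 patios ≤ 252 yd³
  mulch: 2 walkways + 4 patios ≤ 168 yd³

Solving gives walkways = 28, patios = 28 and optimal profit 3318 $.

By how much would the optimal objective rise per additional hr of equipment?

Check each constraint at x*: equipment 280/283 (slack 3); soil 252/252 (tight); mulch 168/168 (tight).
Since equipment is not tight, its dual is 0.
Dual feasibility on the basic columns requires 4·y_soil + 2·y_mulch = 48, 5·y_soil + 4·y_mulch = 70.5.
This yields shadow prices y_soil = 8.5, y_mulch = 7.
Shadow price of equipment = 0.

0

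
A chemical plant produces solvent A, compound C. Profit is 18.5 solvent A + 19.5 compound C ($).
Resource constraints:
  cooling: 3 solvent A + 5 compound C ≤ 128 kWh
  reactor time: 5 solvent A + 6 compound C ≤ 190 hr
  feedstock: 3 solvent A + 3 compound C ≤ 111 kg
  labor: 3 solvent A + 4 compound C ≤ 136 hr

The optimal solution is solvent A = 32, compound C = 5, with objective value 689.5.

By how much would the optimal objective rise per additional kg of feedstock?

Binding: reactor time and feedstock. Non-binding: cooling (7 unused), labor (20 unused).
Slack constraints have shadow price 0 (complementary slackness).
Dual feasibility on the basic columns requires 5·y_reactor time + 3·y_feedstock = 18.5, 6·y_reactor time + 3·y_feedstock = 19.5.
→ y_reactor time = 1 and y_feedstock = 4.5.
Shadow price of feedstock = 4.5.

4.5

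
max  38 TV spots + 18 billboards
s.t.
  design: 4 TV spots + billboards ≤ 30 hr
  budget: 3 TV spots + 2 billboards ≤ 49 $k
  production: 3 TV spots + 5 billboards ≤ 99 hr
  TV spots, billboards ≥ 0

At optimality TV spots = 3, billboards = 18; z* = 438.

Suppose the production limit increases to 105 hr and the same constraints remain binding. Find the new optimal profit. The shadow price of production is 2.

Δb = 6, so new z* = 438 + (2)·(6) = 438 + 12 = 450.

450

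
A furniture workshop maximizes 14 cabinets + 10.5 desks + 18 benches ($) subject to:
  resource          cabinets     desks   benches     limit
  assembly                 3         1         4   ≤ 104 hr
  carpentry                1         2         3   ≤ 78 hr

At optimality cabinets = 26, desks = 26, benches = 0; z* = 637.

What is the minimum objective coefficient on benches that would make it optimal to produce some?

At the optimum: assembly uses 104 of 104 (binding); carpentry uses 78 of 78 (binding).
Dual feasibility on the basic columns requires 3·y_assembly + 1·y_carpentry = 14, 1·y_assembly + 2·y_carpentry = 10.5.
Solving: y_assembly = 3.5, y_carpentry = 3.5.
benches enters the basis when its profit ≥ yᵀa₃ = 3.5·4 + 3.5·3 = 24.5.

24.5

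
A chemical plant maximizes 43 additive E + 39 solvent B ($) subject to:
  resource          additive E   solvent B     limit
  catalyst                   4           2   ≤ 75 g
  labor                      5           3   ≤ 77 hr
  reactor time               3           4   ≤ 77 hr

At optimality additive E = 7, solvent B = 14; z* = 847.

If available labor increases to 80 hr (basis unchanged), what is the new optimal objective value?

862

Check each constraint at x*: catalyst 56/75 (slack 19); labor 77/77 (tight); reactor time 77/77 (tight).
Slack constraints have shadow price 0 (complementary slackness).
The binding rows give the dual system: 5·y_labor + 3·y_reactor time = 43 and 3·y_labor + 4·y_reactor time = 39.
Solving: y_labor = 5, y_reactor time = 6.
Δz = y_labor·Δb = 5 × (3) = 15, so new z* = 847 + 15 = 862.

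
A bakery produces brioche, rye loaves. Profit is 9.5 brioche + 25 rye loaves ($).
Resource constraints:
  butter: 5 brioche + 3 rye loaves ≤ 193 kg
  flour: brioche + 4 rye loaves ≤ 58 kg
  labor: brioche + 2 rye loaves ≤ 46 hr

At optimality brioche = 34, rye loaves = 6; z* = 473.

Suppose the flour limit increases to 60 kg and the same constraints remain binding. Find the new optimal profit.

Binding: flour and labor. Non-binding: butter (5 unused).
Since butter is not tight, its dual is 0.
The binding rows give the dual system: 1·y_flour + 1·y_labor = 9.5 and 4·y_flour + 2·y_labor = 25.
Solving: y_flour = 3, y_labor = 6.5.
Δz = y_flour·Δb = 3 × (2) = 6, so new z* = 473 + 6 = 479.

479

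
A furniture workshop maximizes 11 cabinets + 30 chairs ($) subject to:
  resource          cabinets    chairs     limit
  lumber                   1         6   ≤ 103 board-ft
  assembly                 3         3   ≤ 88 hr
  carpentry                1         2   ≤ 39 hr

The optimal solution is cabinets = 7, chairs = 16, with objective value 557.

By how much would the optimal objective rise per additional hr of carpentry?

Check each constraint at x*: lumber 103/103 (tight); assembly 69/88 (slack 19); carpentry 39/39 (tight).
By complementary slackness, y = 0 for the non-binding constraint.
Dual feasibility on the basic columns requires 1·y_lumber + 1·y_carpentry = 11, 6·y_lumber + 2·y_carpentry = 30.
This yields shadow prices y_lumber = 2, y_carpentry = 9.
Shadow price of carpentry = 9.

9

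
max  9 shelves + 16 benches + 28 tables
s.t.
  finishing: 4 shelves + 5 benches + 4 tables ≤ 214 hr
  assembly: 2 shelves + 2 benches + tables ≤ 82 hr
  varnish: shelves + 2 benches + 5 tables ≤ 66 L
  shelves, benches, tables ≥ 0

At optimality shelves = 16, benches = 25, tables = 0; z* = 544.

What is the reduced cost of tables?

Check each constraint at x*: finishing 189/214 (slack 25); assembly 82/82 (tight); varnish 66/66 (tight).
By complementary slackness, y = 0 for the non-binding constraint.
From A_Bᵀ y = c: 2·y_assembly + 1·y_varnish = 9; 2·y_assembly + 2·y_varnish = 16.
→ y_assembly = 1 and y_varnish = 7.
Reduced cost of tables: c₃ − yᵀa₃ = 28 − (1·1 + 7·5) = 28 − 36 = -8.

-8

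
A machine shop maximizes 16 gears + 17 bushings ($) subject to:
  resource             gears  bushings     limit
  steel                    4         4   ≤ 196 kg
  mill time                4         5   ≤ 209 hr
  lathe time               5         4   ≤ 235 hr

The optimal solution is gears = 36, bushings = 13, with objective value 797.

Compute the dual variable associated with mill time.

1

At the optimum: steel uses 196 of 196 (binding); mill time uses 209 of 209 (binding); lathe time uses 232 of 235 (slack = 3).
Slack constraints have shadow price 0 (complementary slackness).
The binding rows give the dual system: 4·y_steel + 4·y_mill time = 16 and 4·y_steel + 5·y_mill time = 17.
Solving: y_steel = 3, y_mill time = 1.
Shadow price of mill time = 1.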